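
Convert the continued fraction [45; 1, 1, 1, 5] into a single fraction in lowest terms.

a_0 = 45: 45/1
a_1 = 1: 46/1
a_2 = 1: 91/2
a_3 = 1: 137/3
a_4 = 5: 776/17

776/17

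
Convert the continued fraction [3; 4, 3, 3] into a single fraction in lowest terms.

139/43

Start with 3.
3 + 1/(3/1) = 3 + 1/3 = 10/3
4 + 1/(10/3) = 4 + 3/10 = 43/10
3 + 1/(43/10) = 3 + 10/43 = 139/43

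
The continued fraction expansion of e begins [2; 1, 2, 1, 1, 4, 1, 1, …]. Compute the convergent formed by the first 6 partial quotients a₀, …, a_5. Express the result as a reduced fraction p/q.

87/32

Use the convergent recurrence hₖ = aₖ·hₖ₋₁ + hₖ₋₂ (and likewise for the denominators kₖ):
a_0 = 2: 2/1
a_1 = 1: 3/1
a_2 = 2: 8/3
a_3 = 1: 11/4
a_4 = 1: 19/7
a_5 = 4: 87/32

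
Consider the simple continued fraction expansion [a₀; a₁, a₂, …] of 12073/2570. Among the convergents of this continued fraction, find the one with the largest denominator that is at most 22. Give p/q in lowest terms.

47/10

a_0 = 4: 4/1  (≤ bound)
a_1 = 1: 5/1  (≤ bound)
a_2 = 2: 14/3  (≤ bound)
a_3 = 3: 47/10  (≤ bound)
a_4 = 3: 155/33  (> 22, stop)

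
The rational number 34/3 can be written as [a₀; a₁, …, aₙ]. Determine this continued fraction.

34 = 11·3 + 1, so a_0 = 11
3 = 3·1 + 0, so a_1 = 3

[11; 3]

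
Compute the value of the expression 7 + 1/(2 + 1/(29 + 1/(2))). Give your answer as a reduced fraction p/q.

899/120

Work from the innermost term outward:
Start with 2.
29 + 1/(2/1) = 29 + 1/2 = 59/2
2 + 1/(59/2) = 2 + 2/59 = 120/59
7 + 1/(120/59) = 7 + 59/120 = 899/120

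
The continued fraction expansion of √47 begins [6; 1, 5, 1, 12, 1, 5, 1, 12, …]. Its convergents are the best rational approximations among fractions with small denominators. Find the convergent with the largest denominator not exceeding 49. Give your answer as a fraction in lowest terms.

a_0 = 6: 6/1  (≤ bound)
a_1 = 1: 7/1  (≤ bound)
a_2 = 5: 41/6  (≤ bound)
a_3 = 1: 48/7  (≤ bound)
a_4 = 12: 617/90  (> 49, stop)

48/7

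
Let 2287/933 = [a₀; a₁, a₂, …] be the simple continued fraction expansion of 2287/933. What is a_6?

2

⌊2287/933⌋ = 2, remainder 421
⌊933/421⌋ = 2, remainder 91
⌊421/91⌋ = 4, remainder 57
⌊91/57⌋ = 1, remainder 34
⌊57/34⌋ = 1, remainder 23
⌊34/23⌋ = 1, remainder 11
⌊23/11⌋ = 2, remainder 1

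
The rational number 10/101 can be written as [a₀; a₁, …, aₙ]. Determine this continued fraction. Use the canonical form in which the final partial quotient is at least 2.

Apply division with remainder until the remainder is 0:
⌊10/101⌋ = 0, remainder 10
⌊101/10⌋ = 10, remainder 1
⌊10/1⌋ = 10, remainder 0

[0; 10, 10]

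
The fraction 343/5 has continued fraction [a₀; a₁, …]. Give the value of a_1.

1

Repeatedly divide and take the remainder:
⌊343/5⌋ = 68, remainder 3
⌊5/3⌋ = 1, remainder 2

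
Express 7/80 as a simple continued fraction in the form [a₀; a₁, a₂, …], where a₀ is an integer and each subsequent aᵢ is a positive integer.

⌊7/80⌋ = 0, remainder 7
⌊80/7⌋ = 11, remainder 3
⌊7/3⌋ = 2, remainder 1
⌊3/1⌋ = 3, remainder 0

[0; 11, 2, 3]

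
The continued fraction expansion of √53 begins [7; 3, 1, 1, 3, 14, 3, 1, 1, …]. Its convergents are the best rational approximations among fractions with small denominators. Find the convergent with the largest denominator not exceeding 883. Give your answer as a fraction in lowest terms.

a_0 = 7: 7/1  (≤ bound)
a_1 = 3: 22/3  (≤ bound)
a_2 = 1: 29/4  (≤ bound)
a_3 = 1: 51/7  (≤ bound)
a_4 = 3: 182/25  (≤ bound)
a_5 = 14: 2599/357  (≤ bound)
a_6 = 3: 7979/1096  (> 883, stop)

2599/357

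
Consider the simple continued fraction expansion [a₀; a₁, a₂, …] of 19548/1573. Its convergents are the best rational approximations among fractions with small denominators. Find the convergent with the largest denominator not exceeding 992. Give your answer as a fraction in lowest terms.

List convergents until the denominator exceeds the bound:
a_0 = 12: 12/1  (≤ bound)
a_1 = 2: 25/2  (≤ bound)
a_2 = 2: 62/5  (≤ bound)
a_3 = 1: 87/7  (≤ bound)
a_4 = 14: 1280/103  (≤ bound)
a_5 = 3: 3927/316  (≤ bound)
a_6 = 1: 5207/419  (≤ bound)
a_7 = 3: 19548/1573  (> 992, stop)

5207/419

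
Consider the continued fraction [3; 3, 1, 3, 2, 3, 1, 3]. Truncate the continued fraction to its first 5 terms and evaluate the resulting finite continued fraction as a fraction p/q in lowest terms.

111/34

Collapse the nested fraction from the inside out:
Start with 2.
3 + 1/(2/1) = 3 + 1/2 = 7/2
1 + 1/(7/2) = 1 + 2/7 = 9/7
3 + 1/(9/7) = 3 + 7/9 = 34/9
3 + 1/(34/9) = 3 + 9/34 = 111/34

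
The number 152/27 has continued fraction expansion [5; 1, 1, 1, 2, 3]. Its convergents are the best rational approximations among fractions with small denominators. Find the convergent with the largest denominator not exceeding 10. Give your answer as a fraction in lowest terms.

List convergents until the denominator exceeds the bound:
a_0 = 5: 5/1  (≤ bound)
a_1 = 1: 6/1  (≤ bound)
a_2 = 1: 11/2  (≤ bound)
a_3 = 1: 17/3  (≤ bound)
a_4 = 2: 45/8  (≤ bound)
a_5 = 3: 152/27  (> 10, stop)

45/8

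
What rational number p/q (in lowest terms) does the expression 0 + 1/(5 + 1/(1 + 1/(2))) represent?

Start with 2.
1 + 1/(2/1) = 1 + 1/2 = 3/2
5 + 1/(3/2) = 5 + 2/3 = 17/3
0 + 1/(17/3) = 0 + 3/17 = 3/17

3/17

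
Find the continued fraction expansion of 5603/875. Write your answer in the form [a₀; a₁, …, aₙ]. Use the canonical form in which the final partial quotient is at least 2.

5603 = 6·875 + 353, so a_0 = 6
875 = 2·353 + 169, so a_1 = 2
353 = 2·169 + 15, so a_2 = 2
169 = 11·15 + 4, so a_3 = 11
15 = 3·4 + 3, so a_4 = 3
4 = 1·3 + 1, so a_5 = 1
3 = 3·1 + 0, so a_6 = 3

[6; 2, 2, 11, 3, 1, 3]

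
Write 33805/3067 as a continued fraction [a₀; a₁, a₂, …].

33805 = 11·3067 + 68, so a_0 = 11
3067 = 45·68 + 7, so a_1 = 45
68 = 9·7 + 5, so a_2 = 9
7 = 1·5 + 2, so a_3 = 1
5 = 2·2 + 1, so a_4 = 2
2 = 2·1 + 0, so a_5 = 2

[11; 45, 9, 1, 2, 2]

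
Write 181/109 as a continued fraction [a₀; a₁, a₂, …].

Repeatedly divide and take the remainder:
181 = 1·109 + 72, so a_0 = 1
109 = 1·72 + 37, so a_1 = 1
72 = 1·37 + 35, so a_2 = 1
37 = 1·35 + 2, so a_3 = 1
35 = 17·2 + 1, so a_4 = 17
2 = 2·1 + 0, so a_5 = 2

[1; 1, 1, 1, 17, 2]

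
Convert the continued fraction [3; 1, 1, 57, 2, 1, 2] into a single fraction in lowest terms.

3245/926

Start with 2.
1 + 1/(2/1) = 1 + 1/2 = 3/2
2 + 1/(3/2) = 2 + 2/3 = 8/3
57 + 1/(8/3) = 57 + 3/8 = 459/8
1 + 1/(459/8) = 1 + 8/459 = 467/459
1 + 1/(467/459) = 1 + 459/467 = 926/467
3 + 1/(926/467) = 3 + 467/926 = 3245/926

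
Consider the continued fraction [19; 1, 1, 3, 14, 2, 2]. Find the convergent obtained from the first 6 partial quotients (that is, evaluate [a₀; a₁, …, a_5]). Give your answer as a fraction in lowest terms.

4051/207

Starting at the tail and folding back:
Start with 2.
14 + 1/(2/1) = 14 + 1/2 = 29/2
3 + 1/(29/2) = 3 + 2/29 = 89/29
1 + 1/(89/29) = 1 + 29/89 = 118/89
1 + 1/(118/89) = 1 + 89/118 = 207/118
19 + 1/(207/118) = 19 + 118/207 = 4051/207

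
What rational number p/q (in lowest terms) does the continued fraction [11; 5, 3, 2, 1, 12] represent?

a_0 = 11: 11/1
a_1 = 5: 56/5
a_2 = 3: 179/16
a_3 = 2: 414/37
a_4 = 1: 593/53
a_5 = 12: 7530/673

7530/673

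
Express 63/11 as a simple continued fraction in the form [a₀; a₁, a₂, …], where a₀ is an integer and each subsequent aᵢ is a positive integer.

Apply division with remainder until the remainder is 0:
63 = 5·11 + 8, so a_0 = 5
11 = 1·8 + 3, so a_1 = 1
8 = 2·3 + 2, so a_2 = 2
3 = 1·2 + 1, so a_3 = 1
2 = 2·1 + 0, so a_4 = 2

[5; 1, 2, 1, 2]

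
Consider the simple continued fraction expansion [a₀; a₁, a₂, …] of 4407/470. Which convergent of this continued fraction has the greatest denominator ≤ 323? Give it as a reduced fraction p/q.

a_0 = 9: 9/1  (≤ bound)
a_1 = 2: 19/2  (≤ bound)
a_2 = 1: 28/3  (≤ bound)
a_3 = 1: 47/5  (≤ bound)
a_4 = 1: 75/8  (≤ bound)
a_5 = 9: 722/77  (≤ bound)
a_6 = 6: 4407/470  (> 323, stop)

722/77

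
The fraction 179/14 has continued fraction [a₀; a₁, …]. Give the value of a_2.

3

Repeatedly divide and take the remainder:
179 = 12·14 + 11, so a_0 = 12
14 = 1·11 + 3, so a_1 = 1
11 = 3·3 + 2, so a_2 = 3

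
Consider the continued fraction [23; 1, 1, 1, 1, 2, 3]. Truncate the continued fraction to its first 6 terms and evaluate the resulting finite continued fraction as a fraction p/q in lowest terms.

Starting at the tail and folding back:
Start with 2.
1 + 1/(2/1) = 1 + 1/2 = 3/2
1 + 1/(3/2) = 1 + 2/3 = 5/3
1 + 1/(5/3) = 1 + 3/5 = 8/5
1 + 1/(8/5) = 1 + 5/8 = 13/8
23 + 1/(13/8) = 23 + 8/13 = 307/13

307/13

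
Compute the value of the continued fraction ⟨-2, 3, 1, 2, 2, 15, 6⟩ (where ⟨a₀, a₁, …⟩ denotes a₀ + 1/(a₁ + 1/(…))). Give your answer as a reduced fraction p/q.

Start with 6.
15 + 1/(6/1) = 15 + 1/6 = 91/6
2 + 1/(91/6) = 2 + 6/91 = 188/91
2 + 1/(188/91) = 2 + 91/188 = 467/188
1 + 1/(467/188) = 1 + 188/467 = 655/467
3 + 1/(655/467) = 3 + 467/655 = 2432/655
-2 + 1/(2432/655) = -2 + 655/2432 = -4209/2432

-4209/2432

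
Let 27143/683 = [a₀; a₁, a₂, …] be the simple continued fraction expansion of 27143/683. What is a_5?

Repeatedly divide and take the remainder:
27143 = 39·683 + 506, so a_0 = 39
683 = 1·506 + 177, so a_1 = 1
506 = 2·177 + 152, so a_2 = 2
177 = 1·152 + 25, so a_3 = 1
152 = 6·25 + 2, so a_4 = 6
25 = 12·2 + 1, so a_5 = 12

12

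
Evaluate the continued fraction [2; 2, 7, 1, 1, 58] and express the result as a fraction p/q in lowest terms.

4624/1873

Start with 58.
1 + 1/(58/1) = 1 + 1/58 = 59/58
1 + 1/(59/58) = 1 + 58/59 = 117/59
7 + 1/(117/59) = 7 + 59/117 = 878/117
2 + 1/(878/117) = 2 + 117/878 = 1873/878
2 + 1/(1873/878) = 2 + 878/1873 = 4624/1873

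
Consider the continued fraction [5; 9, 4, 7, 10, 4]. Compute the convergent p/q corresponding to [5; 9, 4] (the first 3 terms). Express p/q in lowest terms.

Starting at the tail and folding back:
Start with 4.
9 + 1/(4/1) = 9 + 1/4 = 37/4
5 + 1/(37/4) = 5 + 4/37 = 189/37

189/37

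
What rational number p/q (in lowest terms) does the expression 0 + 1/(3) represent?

1/3

Start with 3.
0 + 1/(3/1) = 0 + 1/3 = 1/3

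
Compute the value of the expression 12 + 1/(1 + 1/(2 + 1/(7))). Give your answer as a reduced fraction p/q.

a_0 = 12: 12/1
a_1 = 1: 13/1
a_2 = 2: 38/3
a_3 = 7: 279/22

279/22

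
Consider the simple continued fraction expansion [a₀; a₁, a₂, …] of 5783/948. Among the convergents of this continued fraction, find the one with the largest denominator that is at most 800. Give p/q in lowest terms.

List convergents until the denominator exceeds the bound:
a_0 = 6: 6/1  (≤ bound)
a_1 = 9: 55/9  (≤ bound)
a_2 = 1: 61/10  (≤ bound)
a_3 = 46: 2861/469  (≤ bound)
a_4 = 2: 5783/948  (> 800, stop)

2861/469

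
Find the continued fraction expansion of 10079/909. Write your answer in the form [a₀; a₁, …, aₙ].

10079 = 11·909 + 80, so a_0 = 11
909 = 11·80 + 29, so a_1 = 11
80 = 2·29 + 22, so a_2 = 2
29 = 1·22 + 7, so a_3 = 1
22 = 3·7 + 1, so a_4 = 3
7 = 7·1 + 0, so a_5 = 7

[11; 11, 2, 1, 3, 7]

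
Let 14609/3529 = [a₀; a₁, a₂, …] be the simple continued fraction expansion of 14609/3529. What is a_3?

Run the Euclidean algorithm, recording each quotient:
14609 ÷ 3529 → quotient 4, remainder 493
3529 ÷ 493 → quotient 7, remainder 78
493 ÷ 78 → quotient 6, remainder 25
78 ÷ 25 → quotient 3, remainder 3

3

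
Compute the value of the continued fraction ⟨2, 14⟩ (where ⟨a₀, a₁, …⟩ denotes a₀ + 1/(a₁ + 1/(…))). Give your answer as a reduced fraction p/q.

Start with 14.
2 + 1/(14/1) = 2 + 1/14 = 29/14

29/14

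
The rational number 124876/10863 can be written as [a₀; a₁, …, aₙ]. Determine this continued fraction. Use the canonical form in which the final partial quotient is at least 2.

Run the Euclidean algorithm, recording each quotient:
124876 ÷ 10863 → quotient 11, remainder 5383
10863 ÷ 5383 → quotient 2, remainder 97
5383 ÷ 97 → quotient 55, remainder 48
97 ÷ 48 → quotient 2, remainder 1
48 ÷ 1 → quotient 48, remainder 0

[11; 2, 55, 2, 48]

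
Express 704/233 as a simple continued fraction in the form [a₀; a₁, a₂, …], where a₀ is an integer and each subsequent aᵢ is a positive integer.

704 ÷ 233 → quotient 3, remainder 5
233 ÷ 5 → quotient 46, remainder 3
5 ÷ 3 → quotient 1, remainder 2
3 ÷ 2 → quotient 1, remainder 1
2 ÷ 1 → quotient 2, remainder 0

[3; 46, 1, 1, 2]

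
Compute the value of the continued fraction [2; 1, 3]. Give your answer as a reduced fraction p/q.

Start with 3.
1 + 1/(3/1) = 1 + 1/3 = 4/3
2 + 1/(4/3) = 2 + 3/4 = 11/4

11/4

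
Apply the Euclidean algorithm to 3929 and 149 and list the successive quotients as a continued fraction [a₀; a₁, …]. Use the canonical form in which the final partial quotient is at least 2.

⌊3929/149⌋ = 26, remainder 55
⌊149/55⌋ = 2, remainder 39
⌊55/39⌋ = 1, remainder 16
⌊39/16⌋ = 2, remainder 7
⌊16/7⌋ = 2, remainder 2
⌊7/2⌋ = 3, remainder 1
⌊2/1⌋ = 2, remainder 0

[26; 2, 1, 2, 2, 3, 2]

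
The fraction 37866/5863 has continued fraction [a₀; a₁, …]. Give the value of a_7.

6

Repeatedly divide and take the remainder:
37866 = 6·5863 + 2688, so a_0 = 6
5863 = 2·2688 + 487, so a_1 = 2
2688 = 5·487 + 253, so a_2 = 5
487 = 1·253 + 234, so a_3 = 1
253 = 1·234 + 19, so a_4 = 1
234 = 12·19 + 6, so a_5 = 12
19 = 3·6 + 1, so a_6 = 3
6 = 6·1 + 0, so a_7 = 6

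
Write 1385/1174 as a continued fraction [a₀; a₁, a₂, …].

Apply division with remainder until the remainder is 0:
⌊1385/1174⌋ = 1, remainder 211
⌊1174/211⌋ = 5, remainder 119
⌊211/119⌋ = 1, remainder 92
⌊119/92⌋ = 1, remainder 27
⌊92/27⌋ = 3, remainder 11
⌊27/11⌋ = 2, remainder 5
⌊11/5⌋ = 2, remainder 1
⌊5/1⌋ = 5, remainder 0

[1; 5, 1, 1, 3, 2, 2, 5]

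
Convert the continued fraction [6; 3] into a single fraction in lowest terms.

19/3

Compute successive convergents:
a_0 = 6: 6/1
a_1 = 3: 19/3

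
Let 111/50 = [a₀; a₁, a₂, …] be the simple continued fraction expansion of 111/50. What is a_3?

Repeatedly divide and take the remainder:
111 ÷ 50 → quotient 2, remainder 11
50 ÷ 11 → quotient 4, remainder 6
11 ÷ 6 → quotient 1, remainder 5
6 ÷ 5 → quotient 1, remainder 1

1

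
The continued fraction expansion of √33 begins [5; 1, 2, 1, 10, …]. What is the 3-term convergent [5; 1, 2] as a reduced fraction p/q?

a_0 = 5: 5/1
a_1 = 1: 6/1
a_2 = 2: 17/3

17/3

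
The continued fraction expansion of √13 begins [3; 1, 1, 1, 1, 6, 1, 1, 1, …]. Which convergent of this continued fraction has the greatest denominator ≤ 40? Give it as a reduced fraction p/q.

137/38

List convergents until the denominator exceeds the bound:
a_0 = 3: 3/1  (≤ bound)
a_1 = 1: 4/1  (≤ bound)
a_2 = 1: 7/2  (≤ bound)
a_3 = 1: 11/3  (≤ bound)
a_4 = 1: 18/5  (≤ bound)
a_5 = 6: 119/33  (≤ bound)
a_6 = 1: 137/38  (≤ bound)
a_7 = 1: 256/71  (> 40, stop)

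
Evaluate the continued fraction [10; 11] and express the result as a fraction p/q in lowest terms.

Starting at the tail and folding back:
Start with 11.
10 + 1/(11/1) = 10 + 1/11 = 111/11

111/11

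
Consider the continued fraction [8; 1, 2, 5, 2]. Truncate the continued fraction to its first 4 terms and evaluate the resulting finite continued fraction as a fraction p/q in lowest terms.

139/16

Use the convergent recurrence hₖ = aₖ·hₖ₋₁ + hₖ₋₂ (and likewise for the denominators kₖ):
a_0 = 8: 8/1
a_1 = 1: 9/1
a_2 = 2: 26/3
a_3 = 5: 139/16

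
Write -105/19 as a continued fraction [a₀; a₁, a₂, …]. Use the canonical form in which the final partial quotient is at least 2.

[-6; 2, 9]

-105 ÷ 19 → quotient -6, remainder 9
19 ÷ 9 → quotient 2, remainder 1
9 ÷ 1 → quotient 9, remainder 0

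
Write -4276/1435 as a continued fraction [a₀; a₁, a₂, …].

Apply division with remainder until the remainder is 0:
-4276 ÷ 1435 → quotient -3, remainder 29
1435 ÷ 29 → quotient 49, remainder 14
29 ÷ 14 → quotient 2, remainder 1
14 ÷ 1 → quotient 14, remainder 0

[-3; 49, 2, 14]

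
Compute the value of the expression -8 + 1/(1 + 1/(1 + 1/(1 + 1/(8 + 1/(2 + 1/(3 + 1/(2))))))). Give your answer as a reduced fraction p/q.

Use the convergent recurrence hₖ = aₖ·hₖ₋₁ + hₖ₋₂ (and likewise for the denominators kₖ):
a_0 = -8: -8/1
a_1 = 1: -7/1
a_2 = 1: -15/2
a_3 = 1: -22/3
a_4 = 8: -191/26
a_5 = 2: -404/55
a_6 = 3: -1403/191
a_7 = 2: -3210/437

-3210/437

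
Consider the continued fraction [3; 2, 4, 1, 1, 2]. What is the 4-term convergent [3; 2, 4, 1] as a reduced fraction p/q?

Compute successive convergents:
a_0 = 3: 3/1
a_1 = 2: 7/2
a_2 = 4: 31/9
a_3 = 1: 38/11

38/11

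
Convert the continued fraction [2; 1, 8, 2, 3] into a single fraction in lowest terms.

Compute successive convergents:
a_0 = 2: 2/1
a_1 = 1: 3/1
a_2 = 8: 26/9
a_3 = 2: 55/19
a_4 = 3: 191/66

191/66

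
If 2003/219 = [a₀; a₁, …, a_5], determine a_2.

2003 = 9·219 + 32, so a_0 = 9
219 = 6·32 + 27, so a_1 = 6
32 = 1·27 + 5, so a_2 = 1

1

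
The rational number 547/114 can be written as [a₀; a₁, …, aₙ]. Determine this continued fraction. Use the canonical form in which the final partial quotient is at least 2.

[4; 1, 3, 1, 22]

Repeatedly divide and take the remainder:
547 = 4·114 + 91, so a_0 = 4
114 = 1·91 + 23, so a_1 = 1
91 = 3·23 + 22, so a_2 = 3
23 = 1·22 + 1, so a_3 = 1
22 = 22·1 + 0, so a_4 = 22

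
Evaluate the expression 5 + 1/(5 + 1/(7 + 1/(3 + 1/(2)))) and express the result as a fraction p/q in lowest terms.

1361/262

Starting at the tail and folding back:
Start with 2.
3 + 1/(2/1) = 3 + 1/2 = 7/2
7 + 1/(7/2) = 7 + 2/7 = 51/7
5 + 1/(51/7) = 5 + 7/51 = 262/51
5 + 1/(262/51) = 5 + 51/262 = 1361/262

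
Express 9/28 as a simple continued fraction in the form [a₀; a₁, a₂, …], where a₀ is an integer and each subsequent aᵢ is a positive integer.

[0; 3, 9]

9 ÷ 28 → quotient 0, remainder 9
28 ÷ 9 → quotient 3, remainder 1
9 ÷ 1 → quotient 9, remainder 0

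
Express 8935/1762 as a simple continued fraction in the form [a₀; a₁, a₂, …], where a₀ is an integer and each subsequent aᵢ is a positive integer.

[5; 14, 10, 2, 2, 2]

Run the Euclidean algorithm, recording each quotient:
⌊8935/1762⌋ = 5, remainder 125
⌊1762/125⌋ = 14, remainder 12
⌊125/12⌋ = 10, remainder 5
⌊12/5⌋ = 2, remainder 2
⌊5/2⌋ = 2, remainder 1
⌊2/1⌋ = 2, remainder 0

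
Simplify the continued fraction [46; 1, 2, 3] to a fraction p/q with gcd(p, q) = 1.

467/10

Work from the innermost term outward:
Start with 3.
2 + 1/(3/1) = 2 + 1/3 = 7/3
1 + 1/(7/3) = 1 + 3/7 = 10/7
46 + 1/(10/7) = 46 + 7/10 = 467/10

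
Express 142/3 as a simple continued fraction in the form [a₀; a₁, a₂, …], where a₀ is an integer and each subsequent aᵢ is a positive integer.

[47; 3]

Run the Euclidean algorithm, recording each quotient:
142 ÷ 3 → quotient 47, remainder 1
3 ÷ 1 → quotient 3, remainder 0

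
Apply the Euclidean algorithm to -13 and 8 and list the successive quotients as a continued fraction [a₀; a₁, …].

[-2; 2, 1, 2]

Run the Euclidean algorithm, recording each quotient:
⌊-13/8⌋ = -2, remainder 3
⌊8/3⌋ = 2, remainder 2
⌊3/2⌋ = 1, remainder 1
⌊2/1⌋ = 2, remainder 0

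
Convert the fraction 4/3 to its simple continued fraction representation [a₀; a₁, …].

[1; 3]

Apply division with remainder until the remainder is 0:
4 ÷ 3 → quotient 1, remainder 1
3 ÷ 1 → quotient 3, remainder 0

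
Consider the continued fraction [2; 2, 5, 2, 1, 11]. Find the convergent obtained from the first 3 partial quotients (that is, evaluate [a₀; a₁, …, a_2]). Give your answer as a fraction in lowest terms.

Start with 5.
2 + 1/(5/1) = 2 + 1/5 = 11/5
2 + 1/(11/5) = 2 + 5/11 = 27/11

27/11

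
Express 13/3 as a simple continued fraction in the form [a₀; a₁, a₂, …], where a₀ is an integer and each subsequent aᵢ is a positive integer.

Apply division with remainder until the remainder is 0:
13 = 4·3 + 1, so a_0 = 4
3 = 3·1 + 0, so a_1 = 3

[4; 3]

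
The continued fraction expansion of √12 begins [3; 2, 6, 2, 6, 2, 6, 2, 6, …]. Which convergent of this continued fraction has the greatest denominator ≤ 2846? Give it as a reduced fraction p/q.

a_0 = 3: 3/1  (≤ bound)
a_1 = 2: 7/2  (≤ bound)
a_2 = 6: 45/13  (≤ bound)
a_3 = 2: 97/28  (≤ bound)
a_4 = 6: 627/181  (≤ bound)
a_5 = 2: 1351/390  (≤ bound)
a_6 = 6: 8733/2521  (≤ bound)
a_7 = 2: 18817/5432  (> 2846, stop)

8733/2521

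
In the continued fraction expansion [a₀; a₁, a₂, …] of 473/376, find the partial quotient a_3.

473 ÷ 376 → quotient 1, remainder 97
376 ÷ 97 → quotient 3, remainder 85
97 ÷ 85 → quotient 1, remainder 12
85 ÷ 12 → quotient 7, remainder 1

7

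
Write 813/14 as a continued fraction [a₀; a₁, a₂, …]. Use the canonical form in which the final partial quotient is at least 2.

⌊813/14⌋ = 58, remainder 1
⌊14/1⌋ = 14, remainder 0

[58; 14]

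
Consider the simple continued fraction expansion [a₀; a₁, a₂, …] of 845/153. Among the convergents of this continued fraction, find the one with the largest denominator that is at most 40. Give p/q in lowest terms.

List convergents until the denominator exceeds the bound:
a_0 = 5: 5/1  (≤ bound)
a_1 = 1: 6/1  (≤ bound)
a_2 = 1: 11/2  (≤ bound)
a_3 = 10: 116/21  (≤ bound)
a_4 = 2: 243/44  (> 40, stop)

116/21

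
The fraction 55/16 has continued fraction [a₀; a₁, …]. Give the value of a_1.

55 ÷ 16 → quotient 3, remainder 7
16 ÷ 7 → quotient 2, remainder 2

2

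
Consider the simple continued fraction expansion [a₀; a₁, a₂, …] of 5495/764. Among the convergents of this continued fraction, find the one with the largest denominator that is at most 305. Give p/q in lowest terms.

a_0 = 7: 7/1  (≤ bound)
a_1 = 5: 36/5  (≤ bound)
a_2 = 5: 187/26  (≤ bound)
a_3 = 14: 2654/369  (> 305, stop)

187/26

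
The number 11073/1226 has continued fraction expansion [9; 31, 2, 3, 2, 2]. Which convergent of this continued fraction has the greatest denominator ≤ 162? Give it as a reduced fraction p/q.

a_0 = 9: 9/1  (≤ bound)
a_1 = 31: 280/31  (≤ bound)
a_2 = 2: 569/63  (≤ bound)
a_3 = 3: 1987/220  (> 162, stop)

569/63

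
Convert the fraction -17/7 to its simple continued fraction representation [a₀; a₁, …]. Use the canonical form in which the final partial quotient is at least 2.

-17 = -3·7 + 4, so a_0 = -3
7 = 1·4 + 3, so a_1 = 1
4 = 1·3 + 1, so a_2 = 1
3 = 3·1 + 0, so a_3 = 3

[-3; 1, 1, 3]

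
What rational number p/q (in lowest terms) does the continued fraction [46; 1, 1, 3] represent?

a_0 = 46: 46/1
a_1 = 1: 47/1
a_2 = 1: 93/2
a_3 = 3: 326/7

326/7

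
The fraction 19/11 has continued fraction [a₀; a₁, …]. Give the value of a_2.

⌊19/11⌋ = 1, remainder 8
⌊11/8⌋ = 1, remainder 3
⌊8/3⌋ = 2, remainder 2

2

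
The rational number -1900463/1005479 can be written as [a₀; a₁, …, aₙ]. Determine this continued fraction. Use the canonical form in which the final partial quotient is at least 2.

[-2; 9, 10, 43, 4, 3, 9, 2]

Apply division with remainder until the remainder is 0:
⌊-1900463/1005479⌋ = -2, remainder 110495
⌊1005479/110495⌋ = 9, remainder 11024
⌊110495/11024⌋ = 10, remainder 255
⌊11024/255⌋ = 43, remainder 59
⌊255/59⌋ = 4, remainder 19
⌊59/19⌋ = 3, remainder 2
⌊19/2⌋ = 9, remainder 1
⌊2/1⌋ = 2, remainder 0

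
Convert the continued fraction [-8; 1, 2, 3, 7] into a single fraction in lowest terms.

-533/73

Use the convergent recurrence hₖ = aₖ·hₖ₋₁ + hₖ₋₂ (and likewise for the denominators kₖ):
a_0 = -8: -8/1
a_1 = 1: -7/1
a_2 = 2: -22/3
a_3 = 3: -73/10
a_4 = 7: -533/73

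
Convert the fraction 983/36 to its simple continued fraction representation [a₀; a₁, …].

[27; 3, 3, 1, 2]

983 = 27·36 + 11, so a_0 = 27
36 = 3·11 + 3, so a_1 = 3
11 = 3·3 + 2, so a_2 = 3
3 = 1·2 + 1, so a_3 = 1
2 = 2·1 + 0, so a_4 = 2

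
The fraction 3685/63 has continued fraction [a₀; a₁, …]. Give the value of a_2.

Repeatedly divide and take the remainder:
3685 = 58·63 + 31, so a_0 = 58
63 = 2·31 + 1, so a_1 = 2
31 = 31·1 + 0, so a_2 = 31

31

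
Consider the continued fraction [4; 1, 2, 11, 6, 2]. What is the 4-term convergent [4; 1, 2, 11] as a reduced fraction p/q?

Collapse the nested fraction from the inside out:
Start with 11.
2 + 1/(11/1) = 2 + 1/11 = 23/11
1 + 1/(23/11) = 1 + 11/23 = 34/23
4 + 1/(34/23) = 4 + 23/34 = 159/34

159/34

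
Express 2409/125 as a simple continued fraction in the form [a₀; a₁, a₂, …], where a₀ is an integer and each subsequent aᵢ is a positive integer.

2409 ÷ 125 → quotient 19, remainder 34
125 ÷ 34 → quotient 3, remainder 23
34 ÷ 23 → quotient 1, remainder 11
23 ÷ 11 → quotient 2, remainder 1
11 ÷ 1 → quotient 11, remainder 0

[19; 3, 1, 2, 11]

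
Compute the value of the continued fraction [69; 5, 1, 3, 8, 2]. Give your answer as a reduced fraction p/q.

27877/403

Compute successive convergents:
a_0 = 69: 69/1
a_1 = 5: 346/5
a_2 = 1: 415/6
a_3 = 3: 1591/23
a_4 = 8: 13143/190
a_5 = 2: 27877/403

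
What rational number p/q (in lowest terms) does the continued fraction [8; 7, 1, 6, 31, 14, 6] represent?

Work from the innermost term outward:
Start with 6.
14 + 1/(6/1) = 14 + 1/6 = 85/6
31 + 1/(85/6) = 31 + 6/85 = 2641/85
6 + 1/(2641/85) = 6 + 85/2641 = 15931/2641
1 + 1/(15931/2641) = 1 + 2641/15931 = 18572/15931
7 + 1/(18572/15931) = 7 + 15931/18572 = 145935/18572
8 + 1/(145935/18572) = 8 + 18572/145935 = 1186052/145935

1186052/145935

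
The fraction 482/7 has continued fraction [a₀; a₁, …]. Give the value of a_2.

6

Apply division with remainder until the remainder is 0:
482 = 68·7 + 6, so a_0 = 68
7 = 1·6 + 1, so a_1 = 1
6 = 6·1 + 0, so a_2 = 6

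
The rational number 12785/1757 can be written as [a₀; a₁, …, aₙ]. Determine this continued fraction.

[7; 3, 1, 1, 1, 1, 2, 37]

12785 = 7·1757 + 486, so a_0 = 7
1757 = 3·486 + 299, so a_1 = 3
486 = 1·299 + 187, so a_2 = 1
299 = 1·187 + 112, so a_3 = 1
187 = 1·112 + 75, so a_4 = 1
112 = 1·75 + 37, so a_5 = 1
75 = 2·37 + 1, so a_6 = 2
37 = 37·1 + 0, so a_7 = 37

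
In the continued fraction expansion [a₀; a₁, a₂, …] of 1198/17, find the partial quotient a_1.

2

Run the Euclidean algorithm, recording each quotient:
⌊1198/17⌋ = 70, remainder 8
⌊17/8⌋ = 2, remainder 1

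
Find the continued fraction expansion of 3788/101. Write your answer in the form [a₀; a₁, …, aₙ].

[37; 1, 1, 50]

⌊3788/101⌋ = 37, remainder 51
⌊101/51⌋ = 1, remainder 50
⌊51/50⌋ = 1, remainder 1
⌊50/1⌋ = 50, remainder 0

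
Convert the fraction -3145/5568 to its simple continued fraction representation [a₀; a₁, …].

[-1; 2, 3, 2, 1, 4, 4, 12]

-3145 = -1·5568 + 2423, so a_0 = -1
5568 = 2·2423 + 722, so a_1 = 2
2423 = 3·722 + 257, so a_2 = 3
722 = 2·257 + 208, so a_3 = 2
257 = 1·208 + 49, so a_4 = 1
208 = 4·49 + 12, so a_5 = 4
49 = 4·12 + 1, so a_6 = 4
12 = 12·1 + 0, so a_7 = 12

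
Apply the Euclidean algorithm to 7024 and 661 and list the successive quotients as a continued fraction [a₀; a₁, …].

[10; 1, 1, 1, 2, 11, 2, 3]

7024 = 10·661 + 414, so a_0 = 10
661 = 1·414 + 247, so a_1 = 1
414 = 1·247 + 167, so a_2 = 1
247 = 1·167 + 80, so a_3 = 1
167 = 2·80 + 7, so a_4 = 2
80 = 11·7 + 3, so a_5 = 11
7 = 2·3 + 1, so a_6 = 2
3 = 3·1 + 0, so a_7 = 3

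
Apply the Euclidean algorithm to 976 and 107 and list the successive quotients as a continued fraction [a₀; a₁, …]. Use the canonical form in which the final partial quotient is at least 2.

[9; 8, 4, 3]

976 ÷ 107 → quotient 9, remainder 13
107 ÷ 13 → quotient 8, remainder 3
13 ÷ 3 → quotient 4, remainder 1
3 ÷ 1 → quotient 3, remainder 0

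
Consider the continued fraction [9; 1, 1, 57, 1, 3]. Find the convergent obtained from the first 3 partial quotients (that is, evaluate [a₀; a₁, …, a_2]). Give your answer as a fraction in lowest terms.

19/2

Start with 1.
1 + 1/(1/1) = 1 + 1/1 = 2/1
9 + 1/(2/1) = 9 + 1/2 = 19/2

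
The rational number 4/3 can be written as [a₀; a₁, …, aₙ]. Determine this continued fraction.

Repeatedly divide and take the remainder:
4 = 1·3 + 1, so a_0 = 1
3 = 3·1 + 0, so a_1 = 3

[1; 3]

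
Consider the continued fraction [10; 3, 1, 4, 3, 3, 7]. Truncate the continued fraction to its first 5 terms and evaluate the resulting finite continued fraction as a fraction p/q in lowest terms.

626/61

Start with 3.
4 + 1/(3/1) = 4 + 1/3 = 13/3
1 + 1/(13/3) = 1 + 3/13 = 16/13
3 + 1/(16/13) = 3 + 13/16 = 61/16
10 + 1/(61/16) = 10 + 16/61 = 626/61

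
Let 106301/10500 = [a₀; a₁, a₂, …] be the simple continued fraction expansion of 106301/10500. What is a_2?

106301 = 10·10500 + 1301, so a_0 = 10
10500 = 8·1301 + 92, so a_1 = 8
1301 = 14·92 + 13, so a_2 = 14

14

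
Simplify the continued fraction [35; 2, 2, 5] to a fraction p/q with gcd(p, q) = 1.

a_0 = 35: 35/1
a_1 = 2: 71/2
a_2 = 2: 177/5
a_3 = 5: 956/27

956/27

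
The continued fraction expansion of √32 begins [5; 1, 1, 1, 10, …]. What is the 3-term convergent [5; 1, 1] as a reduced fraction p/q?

a_0 = 5: 5/1
a_1 = 1: 6/1
a_2 = 1: 11/2

11/2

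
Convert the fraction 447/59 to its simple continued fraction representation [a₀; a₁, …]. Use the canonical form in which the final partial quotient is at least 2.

[7; 1, 1, 2, 1, 3, 2]

447 ÷ 59 → quotient 7, remainder 34
59 ÷ 34 → quotient 1, remainder 25
34 ÷ 25 → quotient 1, remainder 9
25 ÷ 9 → quotient 2, remainder 7
9 ÷ 7 → quotient 1, remainder 2
7 ÷ 2 → quotient 3, remainder 1
2 ÷ 1 → quotient 2, remainder 0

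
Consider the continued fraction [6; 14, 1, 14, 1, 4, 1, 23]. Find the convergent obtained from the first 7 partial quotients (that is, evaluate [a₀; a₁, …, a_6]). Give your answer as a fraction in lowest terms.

8609/1419

a_0 = 6: 6/1
a_1 = 14: 85/14
a_2 = 1: 91/15
a_3 = 14: 1359/224
a_4 = 1: 1450/239
a_5 = 4: 7159/1180
a_6 = 1: 8609/1419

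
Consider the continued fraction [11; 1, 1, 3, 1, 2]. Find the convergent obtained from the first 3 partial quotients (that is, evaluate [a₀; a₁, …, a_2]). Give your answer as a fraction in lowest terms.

23/2

a_0 = 11: 11/1
a_1 = 1: 12/1
a_2 = 1: 23/2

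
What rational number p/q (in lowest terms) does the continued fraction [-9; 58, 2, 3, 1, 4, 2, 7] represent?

Use the convergent recurrence hₖ = aₖ·hₖ₋₁ + hₖ₋₂ (and likewise for the denominators kₖ):
a_0 = -9: -9/1
a_1 = 58: -521/58
a_2 = 2: -1051/117
a_3 = 3: -3674/409
a_4 = 1: -4725/526
a_5 = 4: -22574/2513
a_6 = 2: -49873/5552
a_7 = 7: -371685/41377

-371685/41377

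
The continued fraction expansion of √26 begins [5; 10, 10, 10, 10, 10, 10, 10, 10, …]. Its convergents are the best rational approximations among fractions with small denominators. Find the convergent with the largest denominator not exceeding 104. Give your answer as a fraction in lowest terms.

List convergents until the denominator exceeds the bound:
a_0 = 5: 5/1  (≤ bound)
a_1 = 10: 51/10  (≤ bound)
a_2 = 10: 515/101  (≤ bound)
a_3 = 10: 5201/1020  (> 104, stop)

515/101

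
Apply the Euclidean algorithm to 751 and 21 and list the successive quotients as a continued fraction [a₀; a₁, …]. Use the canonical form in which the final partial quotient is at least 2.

[35; 1, 3, 5]

Repeatedly divide and take the remainder:
751 = 35·21 + 16, so a_0 = 35
21 = 1·16 + 5, so a_1 = 1
16 = 3·5 + 1, so a_2 = 3
5 = 5·1 + 0, so a_3 = 5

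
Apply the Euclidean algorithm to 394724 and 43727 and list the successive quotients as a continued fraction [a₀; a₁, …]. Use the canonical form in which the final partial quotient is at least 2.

[9; 37, 39, 2, 1, 2, 1, 2]

394724 ÷ 43727 → quotient 9, remainder 1181
43727 ÷ 1181 → quotient 37, remainder 30
1181 ÷ 30 → quotient 39, remainder 11
30 ÷ 11 → quotient 2, remainder 8
11 ÷ 8 → quotient 1, remainder 3
8 ÷ 3 → quotient 2, remainder 2
3 ÷ 2 → quotient 1, remainder 1
2 ÷ 1 → quotient 2, remainder 0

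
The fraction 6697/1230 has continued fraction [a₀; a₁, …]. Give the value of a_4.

⌊6697/1230⌋ = 5, remainder 547
⌊1230/547⌋ = 2, remainder 136
⌊547/136⌋ = 4, remainder 3
⌊136/3⌋ = 45, remainder 1
⌊3/1⌋ = 3, remainder 0

3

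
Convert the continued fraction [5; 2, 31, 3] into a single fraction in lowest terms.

Collapse the nested fraction from the inside out:
Start with 3.
31 + 1/(3/1) = 31 + 1/3 = 94/3
2 + 1/(94/3) = 2 + 3/94 = 191/94
5 + 1/(191/94) = 5 + 94/191 = 1049/191

1049/191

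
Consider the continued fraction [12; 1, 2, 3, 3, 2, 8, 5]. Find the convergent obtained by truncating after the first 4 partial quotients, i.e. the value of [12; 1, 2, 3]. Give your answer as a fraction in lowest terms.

127/10

Start with 3.
2 + 1/(3/1) = 2 + 1/3 = 7/3
1 + 1/(7/3) = 1 + 3/7 = 10/7
12 + 1/(10/7) = 12 + 7/10 = 127/10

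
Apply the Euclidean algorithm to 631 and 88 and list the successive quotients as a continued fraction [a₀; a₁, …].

631 = 7·88 + 15, so a_0 = 7
88 = 5·15 + 13, so a_1 = 5
15 = 1·13 + 2, so a_2 = 1
13 = 6·2 + 1, so a_3 = 6
2 = 2·1 + 0, so a_4 = 2

[7; 5, 1, 6, 2]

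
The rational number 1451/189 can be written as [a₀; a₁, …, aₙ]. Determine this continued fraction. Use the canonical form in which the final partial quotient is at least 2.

Apply division with remainder until the remainder is 0:
1451 = 7·189 + 128, so a_0 = 7
189 = 1·128 + 61, so a_1 = 1
128 = 2·61 + 6, so a_2 = 2
61 = 10·6 + 1, so a_3 = 10
6 = 6·1 + 0, so a_4 = 6

[7; 1, 2, 10, 6]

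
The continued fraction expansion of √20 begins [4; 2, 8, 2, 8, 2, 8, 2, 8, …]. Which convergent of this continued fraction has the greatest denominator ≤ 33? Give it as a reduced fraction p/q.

76/17

List convergents until the denominator exceeds the bound:
a_0 = 4: 4/1  (≤ bound)
a_1 = 2: 9/2  (≤ bound)
a_2 = 8: 76/17  (≤ bound)
a_3 = 2: 161/36  (> 33, stop)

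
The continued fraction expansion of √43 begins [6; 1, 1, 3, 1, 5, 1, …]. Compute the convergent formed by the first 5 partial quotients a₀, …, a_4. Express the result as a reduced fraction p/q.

Start with 1.
3 + 1/(1/1) = 3 + 1/1 = 4/1
1 + 1/(4/1) = 1 + 1/4 = 5/4
1 + 1/(5/4) = 1 + 4/5 = 9/5
6 + 1/(9/5) = 6 + 5/9 = 59/9

59/9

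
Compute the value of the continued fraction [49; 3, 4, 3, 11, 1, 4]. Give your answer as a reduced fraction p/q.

Start with 4.
1 + 1/(4/1) = 1 + 1/4 = 5/4
11 + 1/(5/4) = 11 + 4/5 = 59/5
3 + 1/(59/5) = 3 + 5/59 = 182/59
4 + 1/(182/59) = 4 + 59/182 = 787/182
3 + 1/(787/182) = 3 + 182/787 = 2543/787
49 + 1/(2543/787) = 49 + 787/2543 = 125394/2543

125394/2543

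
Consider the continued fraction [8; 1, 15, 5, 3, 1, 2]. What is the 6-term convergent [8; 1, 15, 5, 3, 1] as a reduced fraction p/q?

Start with 1.
3 + 1/(1/1) = 3 + 1/1 = 4/1
5 + 1/(4/1) = 5 + 1/4 = 21/4
15 + 1/(21/4) = 15 + 4/21 = 319/21
1 + 1/(319/21) = 1 + 21/319 = 340/319
8 + 1/(340/319) = 8 + 319/340 = 3039/340

3039/340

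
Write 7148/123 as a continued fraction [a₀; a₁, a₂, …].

Run the Euclidean algorithm, recording each quotient:
⌊7148/123⌋ = 58, remainder 14
⌊123/14⌋ = 8, remainder 11
⌊14/11⌋ = 1, remainder 3
⌊11/3⌋ = 3, remainder 2
⌊3/2⌋ = 1, remainder 1
⌊2/1⌋ = 2, remainder 0

[58; 8, 1, 3, 1, 2]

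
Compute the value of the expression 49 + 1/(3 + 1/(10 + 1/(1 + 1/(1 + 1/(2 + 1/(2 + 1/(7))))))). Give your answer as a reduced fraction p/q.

143777/2915

Work from the innermost term outward:
Start with 7.
2 + 1/(7/1) = 2 + 1/7 = 15/7
2 + 1/(15/7) = 2 + 7/15 = 37/15
1 + 1/(37/15) = 1 + 15/37 = 52/37
1 + 1/(52/37) = 1 + 37/52 = 89/52
10 + 1/(89/52) = 10 + 52/89 = 942/89
3 + 1/(942/89) = 3 + 89/942 = 2915/942
49 + 1/(2915/942) = 49 + 942/2915 = 143777/2915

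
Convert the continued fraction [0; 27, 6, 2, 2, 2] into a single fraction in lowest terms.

a_0 = 0: 0/1
a_1 = 27: 1/27
a_2 = 6: 6/163
a_3 = 2: 13/353
a_4 = 2: 32/869
a_5 = 2: 77/2091

77/2091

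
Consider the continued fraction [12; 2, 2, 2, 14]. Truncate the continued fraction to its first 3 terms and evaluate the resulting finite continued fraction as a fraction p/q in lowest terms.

62/5

Collapse the nested fraction from the inside out:
Start with 2.
2 + 1/(2/1) = 2 + 1/2 = 5/2
12 + 1/(5/2) = 12 + 2/5 = 62/5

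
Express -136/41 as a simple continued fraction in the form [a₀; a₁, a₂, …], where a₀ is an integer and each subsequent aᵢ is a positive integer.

-136 = -4·41 + 28, so a_0 = -4
41 = 1·28 + 13, so a_1 = 1
28 = 2·13 + 2, so a_2 = 2
13 = 6·2 + 1, so a_3 = 6
2 = 2·1 + 0, so a_4 = 2

[-4; 1, 2, 6, 2]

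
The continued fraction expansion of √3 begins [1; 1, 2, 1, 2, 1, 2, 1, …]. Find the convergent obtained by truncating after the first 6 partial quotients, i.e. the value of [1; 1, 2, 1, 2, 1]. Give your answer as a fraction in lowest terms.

26/15

Start with 1.
2 + 1/(1/1) = 2 + 1/1 = 3/1
1 + 1/(3/1) = 1 + 1/3 = 4/3
2 + 1/(4/3) = 2 + 3/4 = 11/4
1 + 1/(11/4) = 1 + 4/11 = 15/11
1 + 1/(15/11) = 1 + 11/15 = 26/15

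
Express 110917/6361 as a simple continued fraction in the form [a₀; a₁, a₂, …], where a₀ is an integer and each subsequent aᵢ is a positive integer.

110917 ÷ 6361 → quotient 17, remainder 2780
6361 ÷ 2780 → quotient 2, remainder 801
2780 ÷ 801 → quotient 3, remainder 377
801 ÷ 377 → quotient 2, remainder 47
377 ÷ 47 → quotient 8, remainder 1
47 ÷ 1 → quotient 47, remainder 0

[17; 2, 3, 2, 8, 47]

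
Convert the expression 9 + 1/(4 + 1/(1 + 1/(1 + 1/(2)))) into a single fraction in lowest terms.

a_0 = 9: 9/1
a_1 = 4: 37/4
a_2 = 1: 46/5
a_3 = 1: 83/9
a_4 = 2: 212/23

212/23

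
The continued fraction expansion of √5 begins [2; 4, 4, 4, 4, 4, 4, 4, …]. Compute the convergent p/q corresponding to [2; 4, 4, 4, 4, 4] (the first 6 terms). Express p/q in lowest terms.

a_0 = 2: 2/1
a_1 = 4: 9/4
a_2 = 4: 38/17
a_3 = 4: 161/72
a_4 = 4: 682/305
a_5 = 4: 2889/1292

2889/1292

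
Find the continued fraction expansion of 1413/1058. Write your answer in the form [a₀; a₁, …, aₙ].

[1; 2, 1, 49, 1, 2, 2]

⌊1413/1058⌋ = 1, remainder 355
⌊1058/355⌋ = 2, remainder 348
⌊355/348⌋ = 1, remainder 7
⌊348/7⌋ = 49, remainder 5
⌊7/5⌋ = 1, remainder 2
⌊5/2⌋ = 2, remainder 1
⌊2/1⌋ = 2, remainder 0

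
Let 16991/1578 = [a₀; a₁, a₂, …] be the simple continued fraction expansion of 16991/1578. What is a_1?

1

Run the Euclidean algorithm, recording each quotient:
⌊16991/1578⌋ = 10, remainder 1211
⌊1578/1211⌋ = 1, remainder 367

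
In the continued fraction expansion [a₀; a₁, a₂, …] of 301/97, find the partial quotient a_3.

2

Run the Euclidean algorithm, recording each quotient:
⌊301/97⌋ = 3, remainder 10
⌊97/10⌋ = 9, remainder 7
⌊10/7⌋ = 1, remainder 3
⌊7/3⌋ = 2, remainder 1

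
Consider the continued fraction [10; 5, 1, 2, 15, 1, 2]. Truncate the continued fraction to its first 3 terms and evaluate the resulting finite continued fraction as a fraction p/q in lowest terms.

Start with 1.
5 + 1/(1/1) = 5 + 1/1 = 6/1
10 + 1/(6/1) = 10 + 1/6 = 61/6

61/6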